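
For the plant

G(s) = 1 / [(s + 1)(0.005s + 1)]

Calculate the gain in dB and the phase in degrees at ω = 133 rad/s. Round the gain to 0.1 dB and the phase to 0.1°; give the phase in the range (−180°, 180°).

At ω = 133 rad/s:
pole (1 + j133·1) = 1 + j133 → |·| ≈ 133, ∠ ≈ 89.57°
pole (1 + j133·0.005) = 1 + j0.665 → |·| ≈ 1.2009, ∠ ≈ 33.62°
|G| = 1 · 1 / (133 · 1.2009) ≈ 0.006261
Gain = 20 log₁₀(0.006261) ≈ -44.07 dB
∠G = (0°) − (89.57° + 33.62°) = -123.19°

-44.1 dB, -123.2°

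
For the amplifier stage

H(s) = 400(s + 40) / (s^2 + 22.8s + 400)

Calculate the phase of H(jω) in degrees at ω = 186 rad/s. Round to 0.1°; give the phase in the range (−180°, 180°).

-95.1°

At s = jω = j186:
zero (s+40): 40 + j186 → |·| = √(40²+186²) = √36196 ≈ 190.25, ∠ = arctan(186/40) ≈ 77.86°
quadratic: (j186)² + 22.8·j186 + 400 = -34196 + j4240.8 → |·| ≈ 34458, ∠ ≈ 172.93°
∠H = 77.86° − 172.93° = -95.07°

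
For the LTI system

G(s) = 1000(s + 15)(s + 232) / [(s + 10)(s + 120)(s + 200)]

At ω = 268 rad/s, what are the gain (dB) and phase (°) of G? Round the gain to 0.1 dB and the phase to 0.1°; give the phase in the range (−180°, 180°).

At s = jω = j268:
zero (s+15): 15 + j268 → |·| = √(15²+268²) = √72049 ≈ 268.42, ∠ = arctan(268/15) ≈ 86.80°
zero (s+232): 232 + j268 → |·| = √(232²+268²) = √125648 ≈ 354.47, ∠ = arctan(268/232) ≈ 49.12°
pole (s+10): 10 + j268 → |·| = √(10²+268²) = √71924 ≈ 268.19, ∠ = arctan(268/10) ≈ 87.86°
pole (s+120): 120 + j268 → |·| = √(120²+268²) = √86224 ≈ 293.64, ∠ = arctan(268/120) ≈ 65.88°
pole (s+200): 200 + j268 → |·| = √(200²+268²) = √111824 ≈ 334.4, ∠ = arctan(268/200) ≈ 53.27°
|G| = 1000 · 95147 / 2.6334e+07 ≈ 3.6131
Gain = 20 log₁₀(3.6131) ≈ 11.16 dB
∠G = 135.92° − 207.01° = -71.09°

11.2 dB, -71.1°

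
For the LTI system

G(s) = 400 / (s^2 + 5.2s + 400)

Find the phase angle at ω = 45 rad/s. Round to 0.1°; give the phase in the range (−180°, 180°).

-171.8°

At s = jω = j45:
quadratic: (j45)² + 5.2·j45 + 400 = -1625 + j234 → |·| ≈ 1641.8, ∠ ≈ 171.81°
∠G = 0.00° − 171.81° = -171.81°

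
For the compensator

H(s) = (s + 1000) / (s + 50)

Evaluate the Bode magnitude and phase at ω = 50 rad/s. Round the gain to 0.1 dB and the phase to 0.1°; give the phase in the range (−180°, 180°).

23.0 dB, -42.1°

At s = jω = j50:
zero (s+1000): 1000 + j50 → |·| = √(1000²+50²) = √1002500 ≈ 1001.2, ∠ = arctan(50/1000) ≈ 2.86°
pole (s+50): 50 + j50 → |·| = √(50²+50²) = √5000 ≈ 70.711, ∠ = arctan(50/50) ≈ 45.00°
|H| = 1 · 1001.2 / 70.711 ≈ 14.159
Gain = 20 log₁₀(14.159) ≈ 23.02 dB
∠H = 2.86° − 45.00° = -42.14°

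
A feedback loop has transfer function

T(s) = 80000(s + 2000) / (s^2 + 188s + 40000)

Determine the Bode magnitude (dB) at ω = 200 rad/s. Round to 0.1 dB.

At s = jω = j200:
zero (s+2000): 2000 + j200 → |·| = √(2000²+200²) = √4040000 ≈ 2010, ∠ = arctan(200/2000) ≈ 5.71°
quadratic: (j200)² + 188·j200 + 40000 = 0 + j37600 → |·| ≈ 37600, ∠ ≈ 90.00°
|T| = 80000 · 2010 / 37600 ≈ 4276.6
Gain = 20 log₁₀(4276.6) ≈ 72.62 dB

72.6 dB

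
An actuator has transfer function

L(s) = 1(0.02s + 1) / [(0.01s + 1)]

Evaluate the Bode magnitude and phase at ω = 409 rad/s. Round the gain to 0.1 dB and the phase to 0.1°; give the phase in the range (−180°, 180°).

At ω = 409 rad/s:
zero (1 + j409·0.02) = 1 + j8.18 → |·| ≈ 8.2409, ∠ ≈ 83.03°
pole (1 + j409·0.01) = 1 + j4.09 → |·| ≈ 4.2105, ∠ ≈ 76.26°
|L| = 1 · 8.2409 / (4.2105) ≈ 1.9572
Gain = 20 log₁₀(1.9572) ≈ 5.83 dB
∠L = (83.03°) − (76.26°) = 6.77°

5.8 dB, 6.8°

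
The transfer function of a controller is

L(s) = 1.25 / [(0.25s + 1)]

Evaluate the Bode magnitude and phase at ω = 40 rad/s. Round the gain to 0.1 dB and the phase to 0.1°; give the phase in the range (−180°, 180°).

-18.1 dB, -84.3°

At ω = 40 rad/s:
pole (1 + j40·0.25) = 1 + j10 → |·| ≈ 10.05, ∠ ≈ 84.29°
|L| = 1.25 · 1 / (10.05) ≈ 0.12438
Gain = 20 log₁₀(0.12438) ≈ -18.10 dB
∠L = (0°) − (84.29°) = -84.29°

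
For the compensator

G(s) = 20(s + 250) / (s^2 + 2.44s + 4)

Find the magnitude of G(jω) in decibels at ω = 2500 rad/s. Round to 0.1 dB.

At s = jω = j2500:
zero (s+250): 250 + j2500 → |·| = √(250²+2500²) = √6312500 ≈ 2512.5, ∠ = arctan(2500/250) ≈ 84.29°
quadratic: (j2500)² + 2.44·j2500 + 4 = -6249996 + j6100 → |·| ≈ 6.25e+06, ∠ ≈ 179.94°
|G| = 20 · 2512.5 / 6.25e+06 ≈ 0.00804
Gain = 20 log₁₀(0.00804) ≈ -41.89 dB

-41.9 dB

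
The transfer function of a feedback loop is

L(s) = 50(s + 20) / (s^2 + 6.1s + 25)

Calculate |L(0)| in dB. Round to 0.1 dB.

L(0) = 50·20 / 25 = 40
20 log₁₀(40) ≈ 32.04 dB

32.0 dB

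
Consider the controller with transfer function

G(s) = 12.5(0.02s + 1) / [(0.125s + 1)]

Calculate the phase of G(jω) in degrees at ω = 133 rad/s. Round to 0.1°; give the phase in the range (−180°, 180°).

At ω = 133 rad/s:
zero (1 + j133·0.02) = 1 + j2.66 → |·| ≈ 2.8418, ∠ ≈ 69.40°
pole (1 + j133·0.125) = 1 + j16.625 → |·| ≈ 16.655, ∠ ≈ 86.56°
∠G = (69.40°) − (86.56°) = -17.16°

-17.2°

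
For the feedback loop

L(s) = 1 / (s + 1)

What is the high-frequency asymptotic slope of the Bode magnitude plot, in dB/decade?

Each pole contributes −20 dB/decade at high frequency; each zero contributes +20 dB/decade.
Net: 0 zero(s) − 1 pole(s) → -20 dB/decade.

-20 dB/decade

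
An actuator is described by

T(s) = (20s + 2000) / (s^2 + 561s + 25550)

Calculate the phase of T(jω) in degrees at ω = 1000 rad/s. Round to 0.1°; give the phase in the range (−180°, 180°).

-65.8°

Substitute s = j1000:
Numerator: 20(j1000) + 2000 = 2000 + j20000
Denominator: (j1000)^2 + 561(j1000) + 25550 = -974450 + j561000
|N| = √(2000² + 20000²) ≈ 20100, ∠N ≈ 84.29°
|D| = √(974450² + 561000²) ≈ 1.1244e+06, ∠D ≈ 150.07°
∠T = 84.29° − 150.07° = -65.78°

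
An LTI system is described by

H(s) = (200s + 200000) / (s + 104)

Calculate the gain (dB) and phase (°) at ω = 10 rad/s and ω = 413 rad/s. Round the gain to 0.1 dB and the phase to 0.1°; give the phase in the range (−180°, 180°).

Substitute s = j10:
Numerator: 200(j10) + 200000 = 200000 + j2000
Denominator: (j10) + 104 = 104 + j10
|N| = √(200000² + 2000²) ≈ 2.0001e+05, ∠N ≈ 0.57°
|D| = √(104² + 10²) ≈ 104.48, ∠D ≈ 5.49°
|H| = 2.0001e+05 / 104.48 ≈ 1914.3
Gain = 20 log₁₀(1914.3) ≈ 65.64 dB
∠H = 0.57° − 5.49° = -4.92°

Substitute s = j413:
Numerator: 200(j413) + 200000 = 200000 + j82600
Denominator: (j413) + 104 = 104 + j413
|N| = √(200000² + 82600²) ≈ 2.1639e+05, ∠N ≈ 22.44°
|D| = √(104² + 413²) ≈ 425.89, ∠D ≈ 75.87°
|H| = 2.1639e+05 / 425.89 ≈ 508.09
Gain = 20 log₁₀(508.09) ≈ 54.12 dB
∠H = 22.44° − 75.87° = -53.43°

ω = 10: 65.6 dB, -4.9°; ω = 413: 54.1 dB, -53.4°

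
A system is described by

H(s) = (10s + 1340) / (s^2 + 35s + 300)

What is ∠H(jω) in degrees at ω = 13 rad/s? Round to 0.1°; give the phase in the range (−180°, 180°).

Substitute s = j13:
Numerator: 10(j13) + 1340 = 1340 + j130
Denominator: (j13)^2 + 35(j13) + 300 = 131 + j455
|N| = √(1340² + 130²) ≈ 1346.3, ∠N ≈ 5.54°
|D| = √(131² + 455²) ≈ 473.48, ∠D ≈ 73.94°
∠H = 5.54° − 73.94° = -68.40°

-68.4°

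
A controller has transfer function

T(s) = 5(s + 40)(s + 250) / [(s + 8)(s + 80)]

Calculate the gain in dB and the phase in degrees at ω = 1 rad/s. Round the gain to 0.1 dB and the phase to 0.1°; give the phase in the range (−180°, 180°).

37.8 dB, -6.2°

At s = jω = j1:
zero (s+40): 40 + j1 → |·| = √(40²+1²) = √1601 ≈ 40.012, ∠ = arctan(1/40) ≈ 1.43°
zero (s+250): 250 + j1 → |·| = √(250²+1²) = √62501 ≈ 250, ∠ = arctan(1/250) ≈ 0.23°
pole (s+8): 8 + j1 → |·| = √(8²+1²) = √65 ≈ 8.0623, ∠ = arctan(1/8) ≈ 7.13°
pole (s+80): 80 + j1 → |·| = √(80²+1²) = √6401 ≈ 80.006, ∠ = arctan(1/80) ≈ 0.72°
|T| = 5 · 10003 / 645.03 ≈ 77.539
Gain = 20 log₁₀(77.539) ≈ 37.79 dB
∠T = 1.66° − 7.85° = -6.19°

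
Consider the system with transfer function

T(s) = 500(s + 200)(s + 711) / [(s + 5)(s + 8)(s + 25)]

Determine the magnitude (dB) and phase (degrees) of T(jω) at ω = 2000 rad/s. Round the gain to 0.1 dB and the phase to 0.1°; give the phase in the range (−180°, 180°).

At s = jω = j2000:
zero (s+200): 200 + j2000 → |·| = √(200²+2000²) = √4040000 ≈ 2010, ∠ = arctan(2000/200) ≈ 84.29°
zero (s+711): 711 + j2000 → |·| = √(711²+2000²) = √4505521 ≈ 2122.6, ∠ = arctan(2000/711) ≈ 70.43°
pole (s+5): 5 + j2000 → |·| = √(5²+2000²) = √4000025 ≈ 2000, ∠ = arctan(2000/5) ≈ 89.86°
pole (s+8): 8 + j2000 → |·| = √(8²+2000²) = √4000064 ≈ 2000, ∠ = arctan(2000/8) ≈ 89.77°
pole (s+25): 25 + j2000 → |·| = √(25²+2000²) = √4000625 ≈ 2000.2, ∠ = arctan(2000/25) ≈ 89.28°
|T| = 500 · 4.2664e+06 / 8.0008e+09 ≈ 0.26662
Gain = 20 log₁₀(0.26662) ≈ -11.48 dB
∠T = 154.72° − 268.91° = -114.19°

-11.5 dB, -114.2°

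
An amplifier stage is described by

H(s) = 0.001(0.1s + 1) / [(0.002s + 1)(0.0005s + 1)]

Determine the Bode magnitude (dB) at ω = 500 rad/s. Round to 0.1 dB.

At ω = 500 rad/s:
zero (1 + j500·0.1) = 1 + j50 → |·| ≈ 50.01, ∠ ≈ 88.85°
pole (1 + j500·0.002) = 1 + j1 → |·| ≈ 1.4142, ∠ ≈ 45.00°
pole (1 + j500·0.0005) = 1 + j0.25 → |·| ≈ 1.0308, ∠ ≈ 14.04°
|H| = 0.001 · 50.01 / (1.4142 · 1.0308) ≈ 0.034306
Gain = 20 log₁₀(0.034306) ≈ -29.29 dB

-29.3 dB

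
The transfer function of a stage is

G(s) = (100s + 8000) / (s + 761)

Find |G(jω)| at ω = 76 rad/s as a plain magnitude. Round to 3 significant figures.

Substitute s = j76:
Numerator: 100(j76) + 8000 = 8000 + j7600
Denominator: (j76) + 761 = 761 + j76
|N| = √(8000² + 7600²) ≈ 11034, ∠N ≈ 43.53°
|D| = √(761² + 76²) ≈ 764.79, ∠D ≈ 5.70°
|G| = 11034 / 764.79 ≈ 14.427

14.4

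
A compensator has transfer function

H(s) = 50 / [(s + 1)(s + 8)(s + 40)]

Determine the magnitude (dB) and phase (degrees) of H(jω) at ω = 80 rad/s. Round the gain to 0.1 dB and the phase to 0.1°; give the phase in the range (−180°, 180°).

-81.2 dB, 123.0°

At s = jω = j80:
pole (s+1): 1 + j80 → |·| = √(1²+80²) = √6401 ≈ 80.006, ∠ = arctan(80/1) ≈ 89.28°
pole (s+8): 8 + j80 → |·| = √(8²+80²) = √6464 ≈ 80.399, ∠ = arctan(80/8) ≈ 84.29°
pole (s+40): 40 + j80 → |·| = √(40²+80²) = √8000 ≈ 89.443, ∠ = arctan(80/40) ≈ 63.43°
|H| = 50 / 5.7533e+05 ≈ 8.6907e-05
Gain = 20 log₁₀(8.6907e-05) ≈ -81.22 dB
∠H = 0.00° − 237.00° = -237.00° ≡ 123.00° (principal value)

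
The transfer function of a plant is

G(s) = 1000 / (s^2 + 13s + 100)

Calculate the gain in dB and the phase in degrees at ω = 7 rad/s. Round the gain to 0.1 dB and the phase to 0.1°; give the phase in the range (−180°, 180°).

19.6 dB, -60.7°

At s = jω = j7:
quadratic: (j7)² + 13·j7 + 100 = 51 + j91 → |·| ≈ 104.32, ∠ ≈ 60.73°
|G| = 1000 / 104.32 ≈ 9.5859
Gain = 20 log₁₀(9.5859) ≈ 19.63 dB
∠G = 0.00° − 60.73° = -60.73°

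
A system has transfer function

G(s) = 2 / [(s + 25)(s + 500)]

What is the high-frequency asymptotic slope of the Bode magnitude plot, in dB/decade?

Each pole contributes −20 dB/decade at high frequency; each zero contributes +20 dB/decade.
Net: 0 zero(s) − 2 pole(s) → -40 dB/decade.

-40 dB/decade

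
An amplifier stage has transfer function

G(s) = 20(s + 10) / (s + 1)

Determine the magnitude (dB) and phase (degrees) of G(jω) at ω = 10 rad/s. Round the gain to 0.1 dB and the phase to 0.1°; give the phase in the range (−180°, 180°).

29.0 dB, -39.3°

At s = jω = j10:
zero (s+10): 10 + j10 → |·| = √(10²+10²) = √200 ≈ 14.142, ∠ = arctan(10/10) ≈ 45.00°
pole (s+1): 1 + j10 → |·| = √(1²+10²) = √101 ≈ 10.05, ∠ = arctan(10/1) ≈ 84.29°
|G| = 20 · 14.142 / 10.05 ≈ 28.143
Gain = 20 log₁₀(28.143) ≈ 28.99 dB
∠G = 45.00° − 84.29° = -39.29°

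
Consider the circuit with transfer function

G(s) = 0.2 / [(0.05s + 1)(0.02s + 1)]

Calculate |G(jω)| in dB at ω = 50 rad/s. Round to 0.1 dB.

At ω = 50 rad/s:
pole (1 + j50·0.05) = 1 + j2.5 → |·| ≈ 2.6926, ∠ ≈ 68.20°
pole (1 + j50·0.02) = 1 + j1 → |·| ≈ 1.4142, ∠ ≈ 45.00°
|G| = 0.2 · 1 / (2.6926 · 1.4142) ≈ 0.052523
Gain = 20 log₁₀(0.052523) ≈ -25.59 dB

-25.6 dB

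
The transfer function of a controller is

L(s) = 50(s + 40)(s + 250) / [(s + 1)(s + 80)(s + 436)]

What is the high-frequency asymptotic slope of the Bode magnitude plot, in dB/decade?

-20 dB/decade

Each pole contributes −20 dB/decade at high frequency; each zero contributes +20 dB/decade.
Net: 2 zero(s) − 3 pole(s) → -20 dB/decade.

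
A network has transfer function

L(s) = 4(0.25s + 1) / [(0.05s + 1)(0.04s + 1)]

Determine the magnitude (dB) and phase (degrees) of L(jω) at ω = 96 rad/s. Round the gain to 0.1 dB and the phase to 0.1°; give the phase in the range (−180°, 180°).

At ω = 96 rad/s:
zero (1 + j96·0.25) = 1 + j24 → |·| ≈ 24.021, ∠ ≈ 87.61°
pole (1 + j96·0.05) = 1 + j4.8 → |·| ≈ 4.9031, ∠ ≈ 78.23°
pole (1 + j96·0.04) = 1 + j3.84 → |·| ≈ 3.9681, ∠ ≈ 75.40°
|L| = 4 · 24.021 / (4.9031 · 3.9681) ≈ 4.9385
Gain = 20 log₁₀(4.9385) ≈ 13.87 dB
∠L = (87.61°) − (78.23° + 75.40°) = -66.02°

13.9 dB, -66.0°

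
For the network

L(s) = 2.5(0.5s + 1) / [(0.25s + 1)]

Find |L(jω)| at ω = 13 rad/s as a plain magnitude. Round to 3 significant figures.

At ω = 13 rad/s:
zero (1 + j13·0.5) = 1 + j6.5 → |·| ≈ 6.5765, ∠ ≈ 81.25°
pole (1 + j13·0.25) = 1 + j3.25 → |·| ≈ 3.4004, ∠ ≈ 72.90°
|L| = 2.5 · 6.5765 / (3.4004) ≈ 4.8351

4.84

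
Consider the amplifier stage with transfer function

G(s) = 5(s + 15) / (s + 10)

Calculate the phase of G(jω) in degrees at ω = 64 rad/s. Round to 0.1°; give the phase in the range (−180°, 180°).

At s = jω = j64:
zero (s+15): 15 + j64 → |·| = √(15²+64²) = √4321 ≈ 65.734, ∠ = arctan(64/15) ≈ 76.81°
pole (s+10): 10 + j64 → |·| = √(10²+64²) = √4196 ≈ 64.777, ∠ = arctan(64/10) ≈ 81.12°
∠G = 76.81° − 81.12° = -4.31°

-4.3°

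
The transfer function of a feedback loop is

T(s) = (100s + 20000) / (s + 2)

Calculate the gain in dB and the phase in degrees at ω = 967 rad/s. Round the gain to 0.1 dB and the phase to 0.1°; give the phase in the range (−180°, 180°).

Substitute s = j967:
Numerator: 100(j967) + 20000 = 20000 + j96700
Denominator: (j967) + 2 = 2 + j967
|N| = √(20000² + 96700²) ≈ 98747, ∠N ≈ 78.31°
|D| = √(2² + 967²) ≈ 967, ∠D ≈ 89.88°
|T| = 98747 / 967 ≈ 102.12
Gain = 20 log₁₀(102.12) ≈ 40.18 dB
∠T = 78.31° − 89.88° = -11.57°

40.2 dB, -11.6°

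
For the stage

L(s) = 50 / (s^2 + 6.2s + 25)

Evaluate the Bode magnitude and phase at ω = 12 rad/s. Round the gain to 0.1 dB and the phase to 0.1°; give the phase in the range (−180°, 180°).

At s = jω = j12:
quadratic: (j12)² + 6.2·j12 + 25 = -119 + j74.4 → |·| ≈ 140.34, ∠ ≈ 147.99°
|L| = 50 / 140.34 ≈ 0.35628
Gain = 20 log₁₀(0.35628) ≈ -8.96 dB
∠L = 0.00° − 147.99° = -147.99°

-9.0 dB, -148.0°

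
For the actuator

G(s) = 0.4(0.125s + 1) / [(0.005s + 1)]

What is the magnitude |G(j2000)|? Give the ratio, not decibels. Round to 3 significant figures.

9.95

At ω = 2000 rad/s:
zero (1 + j2000·0.125) = 1 + j250 → |·| ≈ 250, ∠ ≈ 89.77°
pole (1 + j2000·0.005) = 1 + j10 → |·| ≈ 10.05, ∠ ≈ 84.29°
|G| = 0.4 · 250 / (10.05) ≈ 9.9502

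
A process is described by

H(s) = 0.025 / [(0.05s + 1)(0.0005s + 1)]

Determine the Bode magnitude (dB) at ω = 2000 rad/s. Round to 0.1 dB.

-75.1 dB

At ω = 2000 rad/s:
pole (1 + j2000·0.05) = 1 + j100 → |·| ≈ 100, ∠ ≈ 89.43°
pole (1 + j2000·0.0005) = 1 + j1 → |·| ≈ 1.4142, ∠ ≈ 45.00°
|H| = 0.025 · 1 / (100 · 1.4142) ≈ 0.00017678
Gain = 20 log₁₀(0.00017678) ≈ -75.05 dB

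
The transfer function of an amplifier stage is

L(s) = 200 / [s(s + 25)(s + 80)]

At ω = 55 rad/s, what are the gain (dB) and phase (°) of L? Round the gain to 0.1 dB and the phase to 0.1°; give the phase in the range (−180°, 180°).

-64.2 dB, 169.9°

At s = jω = j55:
pole (s+25): 25 + j55 → |·| = √(25²+55²) = √3650 ≈ 60.415, ∠ = arctan(55/25) ≈ 65.56°
pole (s+80): 80 + j55 → |·| = √(80²+55²) = √9425 ≈ 97.082, ∠ = arctan(55/80) ≈ 34.51°
pole at origin: |s| = 55, ∠ = 90.00° (in denominator)
|L| = 200 / 3.2259e+05 ≈ 0.00061998
Gain = 20 log₁₀(0.00061998) ≈ -64.15 dB
∠L = 0.00° − 190.07° = -190.07° ≡ 169.93° (principal value)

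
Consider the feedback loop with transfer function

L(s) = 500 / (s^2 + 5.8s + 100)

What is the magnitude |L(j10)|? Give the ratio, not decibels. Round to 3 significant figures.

At s = jω = j10:
quadratic: (j10)² + 5.8·j10 + 100 = 0 + j58 → |·| ≈ 58, ∠ ≈ 90.00°
|L| = 500 / 58 ≈ 8.6207

8.62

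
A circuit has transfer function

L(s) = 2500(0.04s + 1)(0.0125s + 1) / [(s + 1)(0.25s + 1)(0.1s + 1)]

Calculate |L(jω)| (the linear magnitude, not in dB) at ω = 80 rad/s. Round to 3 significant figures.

0.918

At ω = 80 rad/s:
zero (1 + j80·0.04) = 1 + j3.2 → |·| ≈ 3.3526, ∠ ≈ 72.65°
zero (1 + j80·0.0125) = 1 + j1 → |·| ≈ 1.4142, ∠ ≈ 45.00°
pole (1 + j80·1) = 1 + j80 → |·| ≈ 80.006, ∠ ≈ 89.28°
pole (1 + j80·0.25) = 1 + j20 → |·| ≈ 20.025, ∠ ≈ 87.14°
pole (1 + j80·0.1) = 1 + j8 → |·| ≈ 8.0623, ∠ ≈ 82.87°
|L| = 2500 · 3.3526 · 1.4142 / (80.006 · 20.025 · 8.0623) ≈ 0.91765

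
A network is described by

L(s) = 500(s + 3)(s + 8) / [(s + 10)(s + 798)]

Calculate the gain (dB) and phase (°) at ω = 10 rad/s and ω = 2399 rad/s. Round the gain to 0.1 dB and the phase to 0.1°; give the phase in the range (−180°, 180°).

At s = jω = j10:
zero (s+3): 3 + j10 → |·| = √(3²+10²) = √109 ≈ 10.44, ∠ = arctan(10/3) ≈ 73.30°
zero (s+8): 8 + j10 → |·| = √(8²+10²) = √164 ≈ 12.806, ∠ = arctan(10/8) ≈ 51.34°
pole (s+10): 10 + j10 → |·| = √(10²+10²) = √200 ≈ 14.142, ∠ = arctan(10/10) ≈ 45.00°
pole (s+798): 798 + j10 → |·| = √(798²+10²) = √636904 ≈ 798.06, ∠ = arctan(10/798) ≈ 0.72°
|L| = 500 · 133.69 / 11286 ≈ 5.9228
Gain = 20 log₁₀(5.9228) ≈ 15.45 dB
∠L = 124.64° − 45.72° = 78.92°

At s = jω = j2399:
zero (s+3): 3 + j2399 → |·| = √(3²+2399²) = √5755210 ≈ 2399, ∠ = arctan(2399/3) ≈ 89.93°
zero (s+8): 8 + j2399 → |·| = √(8²+2399²) = √5755265 ≈ 2399, ∠ = arctan(2399/8) ≈ 89.81°
pole (s+10): 10 + j2399 → |·| = √(10²+2399²) = √5755301 ≈ 2399, ∠ = arctan(2399/10) ≈ 89.76°
pole (s+798): 798 + j2399 → |·| = √(798²+2399²) = √6392005 ≈ 2528.2, ∠ = arctan(2399/798) ≈ 71.60°
|L| = 500 · 5.7552e+06 / 6.0652e+06 ≈ 474.44
Gain = 20 log₁₀(474.44) ≈ 53.52 dB
∠L = 179.74° − 161.36° = 18.38°

ω = 10: 15.5 dB, 78.9°; ω = 2399: 53.5 dB, 18.4°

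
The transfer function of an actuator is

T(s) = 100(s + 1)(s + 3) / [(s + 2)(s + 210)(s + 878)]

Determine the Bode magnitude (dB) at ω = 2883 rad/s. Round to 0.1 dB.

-29.6 dB

At s = jω = j2883:
zero (s+1): 1 + j2883 → |·| = √(1²+2883²) = √8311690 ≈ 2883, ∠ = arctan(2883/1) ≈ 89.98°
zero (s+3): 3 + j2883 → |·| = √(3²+2883²) = √8311698 ≈ 2883, ∠ = arctan(2883/3) ≈ 89.94°
pole (s+2): 2 + j2883 → |·| = √(2²+2883²) = √8311693 ≈ 2883, ∠ = arctan(2883/2) ≈ 89.96°
pole (s+210): 210 + j2883 → |·| = √(210²+2883²) = √8355789 ≈ 2890.6, ∠ = arctan(2883/210) ≈ 85.83°
pole (s+878): 878 + j2883 → |·| = √(878²+2883²) = √9082573 ≈ 3013.7, ∠ = arctan(2883/878) ≈ 73.06°
|T| = 100 · 8.3117e+06 / 2.5115e+10 ≈ 0.033095
Gain = 20 log₁₀(0.033095) ≈ -29.60 dB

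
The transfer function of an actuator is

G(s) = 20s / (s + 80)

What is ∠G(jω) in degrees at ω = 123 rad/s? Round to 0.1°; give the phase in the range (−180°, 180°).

33.0°

At s = jω = j123:
zero at origin: s = j123 → |·| = 123, ∠ = 90.00°
pole (s+80): 80 + j123 → |·| = √(80²+123²) = √21529 ≈ 146.73, ∠ = arctan(123/80) ≈ 56.96°
∠G = 90.00° − 56.96° = 33.04°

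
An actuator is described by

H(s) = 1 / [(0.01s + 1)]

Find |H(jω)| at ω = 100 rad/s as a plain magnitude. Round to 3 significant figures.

At ω = 100 rad/s:
pole (1 + j100·0.01) = 1 + j1 → |·| ≈ 1.4142, ∠ ≈ 45.00°
|H| = 1 · 1 / (1.4142) ≈ 0.70711

0.707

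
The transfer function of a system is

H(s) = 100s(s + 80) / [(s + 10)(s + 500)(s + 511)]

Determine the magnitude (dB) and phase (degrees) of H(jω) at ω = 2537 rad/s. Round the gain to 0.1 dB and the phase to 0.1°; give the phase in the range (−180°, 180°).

At s = jω = j2537:
zero (s+80): 80 + j2537 → |·| = √(80²+2537²) = √6442769 ≈ 2538.3, ∠ = arctan(2537/80) ≈ 88.19°
zero at origin: s = j2537 → |·| = 2537, ∠ = 90.00°
pole (s+10): 10 + j2537 → |·| = √(10²+2537²) = √6436469 ≈ 2537, ∠ = arctan(2537/10) ≈ 89.77°
pole (s+500): 500 + j2537 → |·| = √(500²+2537²) = √6686369 ≈ 2585.8, ∠ = arctan(2537/500) ≈ 78.85°
pole (s+511): 511 + j2537 → |·| = √(511²+2537²) = √6697490 ≈ 2588, ∠ = arctan(2537/511) ≈ 78.61°
|H| = 100 · 6.4397e+06 / 1.6978e+10 ≈ 0.03793
Gain = 20 log₁₀(0.03793) ≈ -28.42 dB
∠H = 178.19° − 247.23° = -69.04°

-28.4 dB, -69.0°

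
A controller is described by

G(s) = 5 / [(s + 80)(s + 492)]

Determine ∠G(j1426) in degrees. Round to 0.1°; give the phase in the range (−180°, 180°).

-157.8°

At s = jω = j1426:
pole (s+80): 80 + j1426 → |·| = √(80²+1426²) = √2039876 ≈ 1428.2, ∠ = arctan(1426/80) ≈ 86.79°
pole (s+492): 492 + j1426 → |·| = √(492²+1426²) = √2275540 ≈ 1508.5, ∠ = arctan(1426/492) ≈ 70.96°
∠G = 0.00° − 157.75° = -157.75°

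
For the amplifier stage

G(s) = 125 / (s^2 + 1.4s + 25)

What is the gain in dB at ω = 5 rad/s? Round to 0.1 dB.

25.0 dB

At s = jω = j5:
quadratic: (j5)² + 1.4·j5 + 25 = 0 + j7 → |·| ≈ 7, ∠ ≈ 90.00°
|G| = 125 / 7 ≈ 17.857
Gain = 20 log₁₀(17.857) ≈ 25.04 dB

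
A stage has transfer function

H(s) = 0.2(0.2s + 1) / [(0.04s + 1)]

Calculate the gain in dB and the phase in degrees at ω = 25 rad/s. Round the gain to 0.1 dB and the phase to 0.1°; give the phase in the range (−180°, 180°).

-2.8 dB, 33.7°

At ω = 25 rad/s:
zero (1 + j25·0.2) = 1 + j5 → |·| ≈ 5.099, ∠ ≈ 78.69°
pole (1 + j25·0.04) = 1 + j1 → |·| ≈ 1.4142, ∠ ≈ 45.00°
|H| = 0.2 · 5.099 / (1.4142) ≈ 0.72111
Gain = 20 log₁₀(0.72111) ≈ -2.84 dB
∠H = (78.69°) − (45.00°) = 33.69°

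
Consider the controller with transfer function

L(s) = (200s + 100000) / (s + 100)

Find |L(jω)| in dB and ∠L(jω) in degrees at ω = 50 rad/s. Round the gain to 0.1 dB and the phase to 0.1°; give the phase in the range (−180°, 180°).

59.1 dB, -20.9°

Substitute s = j50:
Numerator: 200(j50) + 100000 = 100000 + j10000
Denominator: (j50) + 100 = 100 + j50
|N| = √(100000² + 10000²) ≈ 1.005e+05, ∠N ≈ 5.71°
|D| = √(100² + 50²) ≈ 111.8, ∠D ≈ 26.57°
|L| = 1.005e+05 / 111.8 ≈ 898.93
Gain = 20 log₁₀(898.93) ≈ 59.07 dB
∠L = 5.71° − 26.57° = -20.86°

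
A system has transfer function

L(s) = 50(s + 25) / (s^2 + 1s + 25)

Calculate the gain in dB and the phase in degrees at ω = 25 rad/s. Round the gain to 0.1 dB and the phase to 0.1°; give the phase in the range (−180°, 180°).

9.4 dB, -132.6°

At s = jω = j25:
zero (s+25): 25 + j25 → |·| = √(25²+25²) = √1250 ≈ 35.355, ∠ = arctan(25/25) ≈ 45.00°
quadratic: (j25)² + 1·j25 + 25 = -600 + j25 → |·| ≈ 600.52, ∠ ≈ 177.61°
|L| = 50 · 35.355 / 600.52 ≈ 2.9437
Gain = 20 log₁₀(2.9437) ≈ 9.38 dB
∠L = 45.00° − 177.61° = -132.61°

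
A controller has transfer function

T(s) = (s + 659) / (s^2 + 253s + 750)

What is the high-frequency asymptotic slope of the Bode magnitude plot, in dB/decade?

Each pole contributes −20 dB/decade at high frequency; each zero contributes +20 dB/decade.
Net: 1 zero(s) − 2 pole(s) → -20 dB/decade.

-20 dB/decade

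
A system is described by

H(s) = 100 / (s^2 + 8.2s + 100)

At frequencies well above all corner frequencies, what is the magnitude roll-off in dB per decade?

Each pole contributes −20 dB/decade at high frequency; each zero contributes +20 dB/decade.
Net: 0 zero(s) − 2 pole(s) → -40 dB/decade.

-40 dB/decade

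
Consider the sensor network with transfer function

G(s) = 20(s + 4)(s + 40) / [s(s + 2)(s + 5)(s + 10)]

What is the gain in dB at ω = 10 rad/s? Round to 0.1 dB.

-5.2 dB

At s = jω = j10:
zero (s+4): 4 + j10 → |·| = √(4²+10²) = √116 ≈ 10.77, ∠ = arctan(10/4) ≈ 68.20°
zero (s+40): 40 + j10 → |·| = √(40²+10²) = √1700 ≈ 41.231, ∠ = arctan(10/40) ≈ 14.04°
pole (s+2): 2 + j10 → |·| = √(2²+10²) = √104 ≈ 10.198, ∠ = arctan(10/2) ≈ 78.69°
pole (s+5): 5 + j10 → |·| = √(5²+10²) = √125 ≈ 11.18, ∠ = arctan(10/5) ≈ 63.43°
pole (s+10): 10 + j10 → |·| = √(10²+10²) = √200 ≈ 14.142, ∠ = arctan(10/10) ≈ 45.00°
pole at origin: |s| = 10, ∠ = 90.00° (in denominator)
|G| = 20 · 444.06 / 16124 ≈ 0.55081
Gain = 20 log₁₀(0.55081) ≈ -5.18 dB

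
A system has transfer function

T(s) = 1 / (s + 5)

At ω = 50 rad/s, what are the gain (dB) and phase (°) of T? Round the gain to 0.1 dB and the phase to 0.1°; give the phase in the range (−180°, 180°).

-34.0 dB, -84.3°

At s = jω = j50:
pole (s+5): 5 + j50 → |·| = √(5²+50²) = √2525 ≈ 50.249, ∠ = arctan(50/5) ≈ 84.29°
|T| = 1 / 50.249 ≈ 0.019901
Gain = 20 log₁₀(0.019901) ≈ -34.02 dB
∠T = 0.00° − 84.29° = -84.29°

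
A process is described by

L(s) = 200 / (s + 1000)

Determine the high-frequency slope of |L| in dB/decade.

Each pole contributes −20 dB/decade at high frequency; each zero contributes +20 dB/decade.
Net: 0 zero(s) − 1 pole(s) → -20 dB/decade.

-20 dB/decade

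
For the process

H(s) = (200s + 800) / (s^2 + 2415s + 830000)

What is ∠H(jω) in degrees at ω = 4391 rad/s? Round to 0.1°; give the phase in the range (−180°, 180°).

-60.2°

Substitute s = j4391:
Numerator: 200(j4391) + 800 = 800 + j878200
Denominator: (j4391)^2 + 2415(j4391) + 830000 = -18450881 + j10604265
|N| = √(800² + 878200²) ≈ 8.782e+05, ∠N ≈ 89.95°
|D| = √(18450881² + 10604265²) ≈ 2.1281e+07, ∠D ≈ 150.11°
∠H = 89.95° − 150.11° = -60.16°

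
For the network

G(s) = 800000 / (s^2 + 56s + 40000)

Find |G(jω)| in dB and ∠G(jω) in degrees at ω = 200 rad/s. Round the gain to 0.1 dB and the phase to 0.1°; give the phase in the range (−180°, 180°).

At s = jω = j200:
quadratic: (j200)² + 56·j200 + 40000 = 0 + j11200 → |·| ≈ 11200, ∠ ≈ 90.00°
|G| = 800000 / 11200 ≈ 71.429
Gain = 20 log₁₀(71.429) ≈ 37.08 dB
∠G = 0.00° − 90.00° = -90.00°

37.1 dB, -90.0°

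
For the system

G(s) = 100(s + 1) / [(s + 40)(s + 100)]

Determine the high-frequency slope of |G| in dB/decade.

-20 dB/decade

Each pole contributes −20 dB/decade at high frequency; each zero contributes +20 dB/decade.
Net: 1 zero(s) − 2 pole(s) → -20 dB/decade.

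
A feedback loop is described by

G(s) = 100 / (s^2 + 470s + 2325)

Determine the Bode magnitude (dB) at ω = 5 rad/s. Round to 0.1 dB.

Substitute s = j5:
Numerator: 100 = 100 + j0
Denominator: (j5)^2 + 470(j5) + 2325 = 2300 + j2350
|N| = √(100² + 0²) ≈ 100, ∠N ≈ 0.00°
|D| = √(2300² + 2350²) ≈ 3288.2, ∠D ≈ 45.62°
|G| = 100 / 3288.2 ≈ 0.030412
Gain = 20 log₁₀(0.030412) ≈ -30.34 dB

-30.3 dB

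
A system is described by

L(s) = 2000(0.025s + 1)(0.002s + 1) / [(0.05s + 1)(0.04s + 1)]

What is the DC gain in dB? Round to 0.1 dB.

66.0 dB

L(0) = 2000 · 1 / 1 = 2000
20 log₁₀(2000) ≈ 66.02 dB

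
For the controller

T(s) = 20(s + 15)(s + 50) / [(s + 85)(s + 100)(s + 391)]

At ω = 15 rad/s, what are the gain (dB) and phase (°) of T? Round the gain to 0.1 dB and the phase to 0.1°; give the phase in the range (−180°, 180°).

-43.8 dB, 41.0°

At s = jω = j15:
zero (s+15): 15 + j15 → |·| = √(15²+15²) = √450 ≈ 21.213, ∠ = arctan(15/15) ≈ 45.00°
zero (s+50): 50 + j15 → |·| = √(50²+15²) = √2725 ≈ 52.202, ∠ = arctan(15/50) ≈ 16.70°
pole (s+85): 85 + j15 → |·| = √(85²+15²) = √7450 ≈ 86.313, ∠ = arctan(15/85) ≈ 10.01°
pole (s+100): 100 + j15 → |·| = √(100²+15²) = √10225 ≈ 101.12, ∠ = arctan(15/100) ≈ 8.53°
pole (s+391): 391 + j15 → |·| = √(391²+15²) = √153106 ≈ 391.29, ∠ = arctan(15/391) ≈ 2.20°
|T| = 20 · 1107.4 / 3.4152e+06 ≈ 0.0064851
Gain = 20 log₁₀(0.0064851) ≈ -43.76 dB
∠T = 61.70° − 20.74° = 40.96°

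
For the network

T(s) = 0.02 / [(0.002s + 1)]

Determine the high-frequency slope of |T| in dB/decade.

Each pole contributes −20 dB/decade at high frequency; each zero contributes +20 dB/decade.
Net: 0 zero(s) − 1 pole(s) → -20 dB/decade.

-20 dB/decade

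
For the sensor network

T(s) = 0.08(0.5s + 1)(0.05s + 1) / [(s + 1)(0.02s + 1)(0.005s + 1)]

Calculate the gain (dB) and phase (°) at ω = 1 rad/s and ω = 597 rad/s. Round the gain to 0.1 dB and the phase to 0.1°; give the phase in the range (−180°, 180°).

ω = 1: -24.0 dB, -17.0°; ω = 597: -30.0 dB, -68.7°

At ω = 1 rad/s:
zero (1 + j1·0.5) = 1 + j0.5 → |·| ≈ 1.118, ∠ ≈ 26.57°
zero (1 + j1·0.05) = 1 + j0.05 → |·| ≈ 1.0012, ∠ ≈ 2.86°
pole (1 + j1·1) = 1 + j1 → |·| ≈ 1.4142, ∠ ≈ 45.00°
pole (1 + j1·0.02) = 1 + j0.02 → |·| ≈ 1.0002, ∠ ≈ 1.15°
pole (1 + j1·0.005) = 1 + j0.005 → |·| ≈ 1, ∠ ≈ 0.29°
|T| = 0.08 · 1.118 · 1.0012 / (1.4142 · 1.0002 · 1) ≈ 0.063307
Gain = 20 log₁₀(0.063307) ≈ -23.97 dB
∠T = (26.57° + 2.86°) − (45.00° + 1.15° + 0.29°) = -17.01°

At ω = 597 rad/s:
zero (1 + j597·0.5) = 1 + j298.5 → |·| ≈ 298.5, ∠ ≈ 89.81°
zero (1 + j597·0.05) = 1 + j29.85 → |·| ≈ 29.867, ∠ ≈ 88.08°
pole (1 + j597·1) = 1 + j597 → |·| ≈ 597, ∠ ≈ 89.90°
pole (1 + j597·0.02) = 1 + j11.94 → |·| ≈ 11.982, ∠ ≈ 85.21°
pole (1 + j597·0.005) = 1 + j2.985 → |·| ≈ 3.1481, ∠ ≈ 71.48°
|T| = 0.08 · 298.5 · 29.867 / (597 · 11.982 · 3.1481) ≈ 0.031672
Gain = 20 log₁₀(0.031672) ≈ -29.99 dB
∠T = (89.81° + 88.08°) − (89.90° + 85.21° + 71.48°) = -68.70°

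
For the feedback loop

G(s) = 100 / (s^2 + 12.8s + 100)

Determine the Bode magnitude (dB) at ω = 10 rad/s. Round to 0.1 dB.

At s = jω = j10:
quadratic: (j10)² + 12.8·j10 + 100 = 0 + j128 → |·| ≈ 128, ∠ ≈ 90.00°
|G| = 100 / 128 ≈ 0.78125
Gain = 20 log₁₀(0.78125) ≈ -2.14 dB

-2.1 dB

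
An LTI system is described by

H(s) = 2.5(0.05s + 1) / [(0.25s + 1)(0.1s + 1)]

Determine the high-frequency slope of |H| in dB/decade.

Each pole contributes −20 dB/decade at high frequency; each zero contributes +20 dB/decade.
Net: 1 zero(s) − 2 pole(s) → -20 dB/decade.

-20 dB/decade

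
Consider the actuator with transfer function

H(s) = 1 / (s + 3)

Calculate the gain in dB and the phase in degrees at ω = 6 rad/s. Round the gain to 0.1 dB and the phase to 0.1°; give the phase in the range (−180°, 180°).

Substitute s = j6:
Numerator: 1 = 1 + j0
Denominator: (j6) + 3 = 3 + j6
|N| = √(1² + 0²) ≈ 1, ∠N ≈ 0.00°
|D| = √(3² + 6²) ≈ 6.7082, ∠D ≈ 63.43°
|H| = 1 / 6.7082 ≈ 0.14907
Gain = 20 log₁₀(0.14907) ≈ -16.53 dB
∠H = 0.00° − 63.43° = -63.43°

-16.5 dB, -63.4°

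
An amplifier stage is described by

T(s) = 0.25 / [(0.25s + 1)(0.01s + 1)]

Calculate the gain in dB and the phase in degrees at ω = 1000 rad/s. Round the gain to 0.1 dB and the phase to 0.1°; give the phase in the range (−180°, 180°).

-80.0 dB, -174.1°

At ω = 1000 rad/s:
pole (1 + j1000·0.25) = 1 + j250 → |·| ≈ 250, ∠ ≈ 89.77°
pole (1 + j1000·0.01) = 1 + j10 → |·| ≈ 10.05, ∠ ≈ 84.29°
|T| = 0.25 · 1 / (250 · 10.05) ≈ 9.9502e-05
Gain = 20 log₁₀(9.9502e-05) ≈ -80.04 dB
∠T = (0°) − (89.77° + 84.29°) = -174.06°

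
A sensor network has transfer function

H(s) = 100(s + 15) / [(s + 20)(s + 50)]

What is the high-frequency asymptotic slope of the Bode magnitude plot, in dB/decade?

-20 dB/decade

Each pole contributes −20 dB/decade at high frequency; each zero contributes +20 dB/decade.
Net: 1 zero(s) − 2 pole(s) → -20 dB/decade.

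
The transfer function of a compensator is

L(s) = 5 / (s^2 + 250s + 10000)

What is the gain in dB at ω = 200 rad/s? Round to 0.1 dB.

-81.3 dB

Substitute s = j200:
Numerator: 5 = 5 + j0
Denominator: (j200)^2 + 250(j200) + 10000 = -30000 + j50000
|N| = √(5² + 0²) ≈ 5, ∠N ≈ 0.00°
|D| = √(30000² + 50000²) ≈ 58310, ∠D ≈ 120.96°
|L| = 5 / 58310 ≈ 8.5749e-05
Gain = 20 log₁₀(8.5749e-05) ≈ -81.34 dB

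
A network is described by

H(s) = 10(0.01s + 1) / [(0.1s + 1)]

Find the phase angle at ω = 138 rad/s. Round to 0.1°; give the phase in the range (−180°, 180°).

At ω = 138 rad/s:
zero (1 + j138·0.01) = 1 + j1.38 → |·| ≈ 1.7042, ∠ ≈ 54.07°
pole (1 + j138·0.1) = 1 + j13.8 → |·| ≈ 13.836, ∠ ≈ 85.86°
∠H = (54.07°) − (85.86°) = -31.79°

-31.8°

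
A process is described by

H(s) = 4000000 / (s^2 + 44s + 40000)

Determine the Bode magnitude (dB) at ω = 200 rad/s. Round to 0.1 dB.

53.2 dB

At s = jω = j200:
quadratic: (j200)² + 44·j200 + 40000 = 0 + j8800 → |·| ≈ 8800, ∠ ≈ 90.00°
|H| = 4000000 / 8800 ≈ 454.55
Gain = 20 log₁₀(454.55) ≈ 53.15 dB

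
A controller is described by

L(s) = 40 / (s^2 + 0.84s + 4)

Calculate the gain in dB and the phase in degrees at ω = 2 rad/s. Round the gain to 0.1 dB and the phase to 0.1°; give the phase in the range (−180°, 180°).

At s = jω = j2:
quadratic: (j2)² + 0.84·j2 + 4 = 0 + j1.68 → |·| ≈ 1.68, ∠ ≈ 90.00°
|L| = 40 / 1.68 ≈ 23.81
Gain = 20 log₁₀(23.81) ≈ 27.54 dB
∠L = 0.00° − 90.00° = -90.00°

27.5 dB, -90.0°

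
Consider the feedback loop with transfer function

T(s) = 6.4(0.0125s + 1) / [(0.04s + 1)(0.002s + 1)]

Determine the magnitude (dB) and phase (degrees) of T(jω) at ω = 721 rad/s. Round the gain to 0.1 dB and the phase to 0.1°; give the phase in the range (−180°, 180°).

At ω = 721 rad/s:
zero (1 + j721·0.0125) = 1 + j9.0125 → |·| ≈ 9.0678, ∠ ≈ 83.67°
pole (1 + j721·0.04) = 1 + j28.84 → |·| ≈ 28.857, ∠ ≈ 88.01°
pole (1 + j721·0.002) = 1 + j1.442 → |·| ≈ 1.7548, ∠ ≈ 55.26°
|T| = 6.4 · 9.0678 / (28.857 · 1.7548) ≈ 1.146
Gain = 20 log₁₀(1.146) ≈ 1.18 dB
∠T = (83.67°) − (88.01° + 55.26°) = -59.60°

1.2 dB, -59.6°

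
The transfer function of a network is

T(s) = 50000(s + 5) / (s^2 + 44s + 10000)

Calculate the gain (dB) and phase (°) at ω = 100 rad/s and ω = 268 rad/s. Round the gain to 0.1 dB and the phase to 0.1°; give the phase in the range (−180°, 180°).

ω = 100: 61.1 dB, -2.9°; ω = 268: 46.6 dB, -80.3°

At s = jω = j100:
zero (s+5): 5 + j100 → |·| = √(5²+100²) = √10025 ≈ 100.12, ∠ = arctan(100/5) ≈ 87.14°
quadratic: (j100)² + 44·j100 + 10000 = 0 + j4400 → |·| ≈ 4400, ∠ ≈ 90.00°
|T| = 50000 · 100.12 / 4400 ≈ 1137.7
Gain = 20 log₁₀(1137.7) ≈ 61.12 dB
∠T = 87.14° − 90.00° = -2.86°

At s = jω = j268:
zero (s+5): 5 + j268 → |·| = √(5²+268²) = √71849 ≈ 268.05, ∠ = arctan(268/5) ≈ 88.93°
quadratic: (j268)² + 44·j268 + 10000 = -61824 + j11792 → |·| ≈ 62939, ∠ ≈ 169.20°
|T| = 50000 · 268.05 / 62939 ≈ 212.94
Gain = 20 log₁₀(212.94) ≈ 46.57 dB
∠T = 88.93° − 169.20° = -80.27°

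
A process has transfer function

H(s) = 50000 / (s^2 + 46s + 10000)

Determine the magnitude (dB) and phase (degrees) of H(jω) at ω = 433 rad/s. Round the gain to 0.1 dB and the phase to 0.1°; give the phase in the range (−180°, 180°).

-11.1 dB, -173.6°

At s = jω = j433:
quadratic: (j433)² + 46·j433 + 10000 = -177489 + j19918 → |·| ≈ 1.786e+05, ∠ ≈ 173.60°
|H| = 50000 / 1.786e+05 ≈ 0.27996
Gain = 20 log₁₀(0.27996) ≈ -11.06 dB
∠H = 0.00° − 173.60° = -173.60°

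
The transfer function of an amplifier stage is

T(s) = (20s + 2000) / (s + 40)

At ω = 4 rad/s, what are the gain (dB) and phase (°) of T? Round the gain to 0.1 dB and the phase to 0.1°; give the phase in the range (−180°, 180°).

Substitute s = j4:
Numerator: 20(j4) + 2000 = 2000 + j80
Denominator: (j4) + 40 = 40 + j4
|N| = √(2000² + 80²) ≈ 2001.6, ∠N ≈ 2.29°
|D| = √(40² + 4²) ≈ 40.2, ∠D ≈ 5.71°
|T| = 2001.6 / 40.2 ≈ 49.791
Gain = 20 log₁₀(49.791) ≈ 33.94 dB
∠T = 2.29° − 5.71° = -3.42°

33.9 dB, -3.4°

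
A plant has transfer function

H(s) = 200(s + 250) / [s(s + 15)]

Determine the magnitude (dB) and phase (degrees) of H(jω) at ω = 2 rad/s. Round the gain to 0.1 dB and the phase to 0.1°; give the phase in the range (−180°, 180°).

At s = jω = j2:
zero (s+250): 250 + j2 → |·| = √(250²+2²) = √62504 ≈ 250.01, ∠ = arctan(2/250) ≈ 0.46°
pole (s+15): 15 + j2 → |·| = √(15²+2²) = √229 ≈ 15.133, ∠ = arctan(2/15) ≈ 7.59°
pole at origin: |s| = 2, ∠ = 90.00° (in denominator)
|H| = 200 · 250.01 / 30.266 ≈ 1652.1
Gain = 20 log₁₀(1652.1) ≈ 64.36 dB
∠H = 0.46° − 97.59° = -97.13°

64.4 dB, -97.1°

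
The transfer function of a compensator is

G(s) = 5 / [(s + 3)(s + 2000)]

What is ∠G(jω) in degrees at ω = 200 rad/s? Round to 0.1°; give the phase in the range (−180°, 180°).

-94.9°

At s = jω = j200:
pole (s+3): 3 + j200 → |·| = √(3²+200²) = √40009 ≈ 200.02, ∠ = arctan(200/3) ≈ 89.14°
pole (s+2000): 2000 + j200 → |·| = √(2000²+200²) = √4040000 ≈ 2010, ∠ = arctan(200/2000) ≈ 5.71°
∠G = 0.00° − 94.85° = -94.85°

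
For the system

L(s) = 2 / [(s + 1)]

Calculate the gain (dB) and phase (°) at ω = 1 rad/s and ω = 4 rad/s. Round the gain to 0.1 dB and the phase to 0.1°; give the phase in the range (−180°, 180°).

At ω = 1 rad/s:
pole (1 + j1·1) = 1 + j1 → |·| ≈ 1.4142, ∠ ≈ 45.00°
|L| = 2 · 1 / (1.4142) ≈ 1.4142
Gain = 20 log₁₀(1.4142) ≈ 3.01 dB
∠L = (0°) − (45.00°) = -45.00°

At ω = 4 rad/s:
pole (1 + j4·1) = 1 + j4 → |·| ≈ 4.1231, ∠ ≈ 75.96°
|L| = 2 · 1 / (4.1231) ≈ 0.48507
Gain = 20 log₁₀(0.48507) ≈ -6.28 dB
∠L = (0°) − (75.96°) = -75.96°

ω = 1: 3.0 dB, -45.0°; ω = 4: -6.3 dB, -76.0°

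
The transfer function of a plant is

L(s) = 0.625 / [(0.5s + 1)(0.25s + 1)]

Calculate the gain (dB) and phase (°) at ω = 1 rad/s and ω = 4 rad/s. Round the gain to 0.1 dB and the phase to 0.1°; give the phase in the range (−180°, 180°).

At ω = 1 rad/s:
pole (1 + j1·0.5) = 1 + j0.5 → |·| ≈ 1.118, ∠ ≈ 26.57°
pole (1 + j1·0.25) = 1 + j0.25 → |·| ≈ 1.0308, ∠ ≈ 14.04°
|L| = 0.625 · 1 / (1.118 · 1.0308) ≈ 0.54233
Gain = 20 log₁₀(0.54233) ≈ -5.31 dB
∠L = (0°) − (26.57° + 14.04°) = -40.61°

At ω = 4 rad/s:
pole (1 + j4·0.5) = 1 + j2 → |·| ≈ 2.2361, ∠ ≈ 63.43°
pole (1 + j4·0.25) = 1 + j1 → |·| ≈ 1.4142, ∠ ≈ 45.00°
|L| = 0.625 · 1 / (2.2361 · 1.4142) ≈ 0.19764
Gain = 20 log₁₀(0.19764) ≈ -14.08 dB
∠L = (0°) − (63.43° + 45.00°) = -108.43°

ω = 1: -5.3 dB, -40.6°; ω = 4: -14.1 dB, -108.4°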